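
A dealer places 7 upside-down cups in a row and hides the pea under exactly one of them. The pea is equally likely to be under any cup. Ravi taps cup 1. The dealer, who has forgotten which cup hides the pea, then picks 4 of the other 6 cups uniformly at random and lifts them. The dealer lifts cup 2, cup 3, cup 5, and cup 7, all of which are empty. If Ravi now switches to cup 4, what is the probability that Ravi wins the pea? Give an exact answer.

1/3

Condition on the true location of the pea.
If it is under any of cups 1, 4, and 6 (prior 1/7 each): the dealer picks exactly this set with probability 1/15 regardless, and none is the prize; weight (1/7)·(1/15) = 1/105 each.
If it is under any of cups 2, 3, 5, and 7 (prior 1/7 each): that cup was opened and seen not to hold the prize — ruled out; weight (1/7)·0 = 0 each.
The weights sum to 1/35.
So P(the pea under cup 4 | the dealer opened cup 2, cup 3, cup 5, and cup 7) = (1/105) / (1/35) = 1/3.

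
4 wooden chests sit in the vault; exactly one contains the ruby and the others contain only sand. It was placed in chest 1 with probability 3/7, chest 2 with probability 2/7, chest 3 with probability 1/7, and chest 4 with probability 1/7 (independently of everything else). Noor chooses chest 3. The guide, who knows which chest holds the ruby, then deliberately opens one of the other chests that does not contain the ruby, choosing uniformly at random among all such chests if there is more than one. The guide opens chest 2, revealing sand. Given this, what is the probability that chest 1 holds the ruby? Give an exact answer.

9/14

Apply Bayes' rule, conditioning on where the ruby actually is.
If it is in chest 1 (prior 3/7): the guide has 2 equally likely choices, so probability 1/2; weight (3/7)·(1/2) = 3/14.
If it is in chest 2 (prior 2/7): the guide opened chest 2, so this case is ruled out; weight (2/7)·0 = 0.
If it is in chest 3 (prior 1/7): the guide has 3 equally likely choices, so probability 1/3; weight (1/7)·(1/3) = 1/21.
If it is in chest 4 (prior 1/7): the guide has 2 equally likely choices, so probability 1/2; weight (1/7)·(1/2) = 1/14.
The weights sum to 1/3.
So P(the ruby in chest 1 | the guide opened chest 2) = (3/14) / (1/3) = 9/14.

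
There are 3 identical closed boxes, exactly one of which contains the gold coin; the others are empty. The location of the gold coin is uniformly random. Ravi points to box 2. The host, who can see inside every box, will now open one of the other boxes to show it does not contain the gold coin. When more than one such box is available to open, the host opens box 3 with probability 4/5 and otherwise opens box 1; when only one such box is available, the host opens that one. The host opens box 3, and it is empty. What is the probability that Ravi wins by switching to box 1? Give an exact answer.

5/9

Consider each possible location of the gold coin in turn.
If it is in box 1 (prior 1/3): only box 3 is available, probability 1; weight (1/3)·1 = 1/3.
If it is in box 2 (prior 1/3): box 3 is available, opened with probability 4/5; weight (1/3)·(4/5) = 4/15.
If it is in box 3 (prior 1/3): the host opened box 3, so this case is ruled out; weight (1/3)·0 = 0.
The weights sum to 3/5.
So P(the gold coin in box 1 | the host opened box 3) = (1/3) / (3/5) = 5/9.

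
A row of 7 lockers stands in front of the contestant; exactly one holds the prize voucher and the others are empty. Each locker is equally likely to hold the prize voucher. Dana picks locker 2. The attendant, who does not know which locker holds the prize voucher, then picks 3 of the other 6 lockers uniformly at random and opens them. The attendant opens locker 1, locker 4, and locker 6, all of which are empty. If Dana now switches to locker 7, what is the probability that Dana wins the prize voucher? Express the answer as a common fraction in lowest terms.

1/4

Condition on the true location of the prize voucher.
If it is in any of lockers 1, 4, and 6 (prior 1/7 each): that locker was opened and seen not to hold the prize — ruled out; weight (1/7)·0 = 0 each.
If it is in any of lockers 2, 3, 5, and 7 (prior 1/7 each): the attendant picks exactly this set with probability 1/20 regardless, and none is the prize; weight (1/7)·(1/20) = 1/140 each.
The weights sum to 1/35.
So P(the prize voucher in locker 7 | the attendant opened locker 1, locker 4, and locker 6) = (1/140) / (1/35) = 1/4.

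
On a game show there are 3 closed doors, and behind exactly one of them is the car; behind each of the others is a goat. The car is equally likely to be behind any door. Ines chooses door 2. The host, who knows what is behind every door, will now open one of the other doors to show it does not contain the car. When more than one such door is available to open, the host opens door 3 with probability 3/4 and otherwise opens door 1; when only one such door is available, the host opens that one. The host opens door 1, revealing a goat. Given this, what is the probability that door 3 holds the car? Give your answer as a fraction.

Apply Bayes' rule, conditioning on where the car actually is.
If it is behind door 1 (prior 1/3): the host opened door 1, so this case is ruled out; weight (1/3)·0 = 0.
If it is behind door 2 (prior 1/3): door 3 is available but not opened, probability 1/4; weight (1/3)·(1/4) = 1/12.
If it is behind door 3 (prior 1/3): only door 1 is available, probability 1; weight (1/3)·1 = 1/3.
The weights sum to 5/12.
So P(the car behind door 3 | the host opened door 1) = (1/3) / (5/12) = 4/5.

4/5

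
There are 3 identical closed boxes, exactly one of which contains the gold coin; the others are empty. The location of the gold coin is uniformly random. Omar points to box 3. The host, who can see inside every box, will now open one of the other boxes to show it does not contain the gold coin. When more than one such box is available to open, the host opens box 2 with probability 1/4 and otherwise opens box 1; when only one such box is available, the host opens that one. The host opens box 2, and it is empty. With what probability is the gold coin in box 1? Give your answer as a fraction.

Consider each possible location of the gold coin in turn.
If it is in box 1 (prior 1/3): only box 2 is available, probability 1; weight (1/3)·1 = 1/3.
If it is in box 2 (prior 1/3): the host opened box 2, so this case is ruled out; weight (1/3)·0 = 0.
If it is in box 3 (prior 1/3): box 2 is available, opened with probability 1/4; weight (1/3)·(1/4) = 1/12.
The weights sum to 5/12.
So P(the gold coin in box 1 | the host opened box 2) = (1/3) / (5/12) = 4/5.

4/5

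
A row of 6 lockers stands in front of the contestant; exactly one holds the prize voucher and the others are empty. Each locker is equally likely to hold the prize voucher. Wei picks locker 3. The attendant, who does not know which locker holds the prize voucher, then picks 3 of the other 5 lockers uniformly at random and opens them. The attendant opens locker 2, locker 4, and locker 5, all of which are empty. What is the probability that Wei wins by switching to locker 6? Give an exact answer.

1/3

Because the attendant chose which lockers to open without knowing where the prize voucher is, the choice is independent of the prize location. Learning that none of the 3 opened lockers holds the prize voucher simply rules out those 3 locations and leaves the remaining 3 lockers still equally likely by symmetry.
So P(the prize voucher in locker 6) = 1/3.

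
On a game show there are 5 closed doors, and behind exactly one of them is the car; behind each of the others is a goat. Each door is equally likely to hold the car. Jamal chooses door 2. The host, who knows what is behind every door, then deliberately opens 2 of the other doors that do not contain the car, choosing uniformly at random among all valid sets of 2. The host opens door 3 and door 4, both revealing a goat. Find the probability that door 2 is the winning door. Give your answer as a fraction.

1/5

Apply Bayes' rule, conditioning on where the car actually is.
If it is behind either of doors 1 and 5 (prior 1/5 each): the host has 3 equally likely choices, so probability 1/3; weight (1/5)·(1/3) = 1/15 each.
If it is behind door 2 (prior 1/5): the host has 6 equally likely choices, so probability 1/6; weight (1/5)·(1/6) = 1/30.
If it is behind either of doors 3 and 4 (prior 1/5 each): that door was opened and seen not to hold the prize — ruled out; weight (1/5)·0 = 0 each.
The weights sum to 1/6.
So P(the car behind door 2 | the host opened door 3 and door 4) = (1/30) / (1/6) = 1/5.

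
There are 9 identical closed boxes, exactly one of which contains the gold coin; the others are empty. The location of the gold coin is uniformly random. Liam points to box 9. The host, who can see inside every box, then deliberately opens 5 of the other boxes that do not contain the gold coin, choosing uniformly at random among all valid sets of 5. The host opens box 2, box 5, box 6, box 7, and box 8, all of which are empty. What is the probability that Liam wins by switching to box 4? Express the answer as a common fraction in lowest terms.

Consider each possible location of the gold coin in turn.
If it is in any of boxes 1, 3, and 4 (prior 1/9 each): the host has 21 equally likely choices, so probability 1/21; weight (1/9)·(1/21) = 1/189 each.
If it is in any of boxes 2, 5, 6, 7, and 8 (prior 1/9 each): that box was opened and seen not to hold the prize — ruled out; weight (1/9)·0 = 0 each.
If it is in box 9 (prior 1/9): the host has 56 equally likely choices, so probability 1/56; weight (1/9)·(1/56) = 1/504.
The weights sum to 1/56.
So P(the gold coin in box 4 | the host opened box 2, box 5, box 6, box 7, and box 8) = (1/189) / (1/56) = 8/27.

8/27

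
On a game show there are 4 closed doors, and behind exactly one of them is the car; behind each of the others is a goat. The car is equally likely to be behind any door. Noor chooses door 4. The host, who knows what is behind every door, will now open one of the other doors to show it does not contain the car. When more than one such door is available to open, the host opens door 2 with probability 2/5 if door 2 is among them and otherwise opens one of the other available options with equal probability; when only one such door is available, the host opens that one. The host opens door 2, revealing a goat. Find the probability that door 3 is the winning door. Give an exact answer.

Consider each possible location of the car in turn.
If it is behind any of doors 1, 3, and 4 (prior 1/4 each): door 2 is available, opened with probability 2/5; weight (1/4)·(2/5) = 1/10 each.
If it is behind door 2 (prior 1/4): the host opened door 2, so this case is ruled out; weight (1/4)·0 = 0.
The weights sum to 3/10.
So P(the car behind door 3 | the host opened door 2) = (1/10) / (3/10) = 1/3.

1/3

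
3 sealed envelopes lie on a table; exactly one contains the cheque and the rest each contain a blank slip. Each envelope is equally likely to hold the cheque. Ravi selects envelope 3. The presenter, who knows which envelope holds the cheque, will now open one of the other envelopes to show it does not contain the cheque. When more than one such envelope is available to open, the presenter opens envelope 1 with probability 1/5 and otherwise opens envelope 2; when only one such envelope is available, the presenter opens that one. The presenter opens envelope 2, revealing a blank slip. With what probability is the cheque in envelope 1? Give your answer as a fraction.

5/9

Condition on the true location of the cheque.
If it is in envelope 1 (prior 1/3): only envelope 2 is available, probability 1; weight (1/3)·1 = 1/3.
If it is in envelope 2 (prior 1/3): the presenter opened envelope 2, so this case is ruled out; weight (1/3)·0 = 0.
If it is in envelope 3 (prior 1/3): envelope 1 is available but not opened, probability 4/5; weight (1/3)·(4/5) = 4/15.
The weights sum to 3/5.
So P(the cheque in envelope 1 | the presenter opened envelope 2) = (1/3) / (3/5) = 5/9.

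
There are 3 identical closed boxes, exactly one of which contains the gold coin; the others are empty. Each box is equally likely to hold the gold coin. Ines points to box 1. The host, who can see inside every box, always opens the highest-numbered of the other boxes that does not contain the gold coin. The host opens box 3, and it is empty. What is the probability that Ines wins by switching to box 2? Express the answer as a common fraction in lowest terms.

Apply Bayes' rule, conditioning on where the gold coin actually is.
If it is in either of boxes 1 and 2 (prior 1/3 each): box 3 is the highest-numbered option available, probability 1; weight (1/3)·1 = 1/3 each.
If it is in box 3 (prior 1/3): the host opened box 3, so this case is ruled out; weight (1/3)·0 = 0.
The weights sum to 2/3.
So P(the gold coin in box 2 | the host opened box 3) = (1/3) / (2/3) = 1/2.

1/2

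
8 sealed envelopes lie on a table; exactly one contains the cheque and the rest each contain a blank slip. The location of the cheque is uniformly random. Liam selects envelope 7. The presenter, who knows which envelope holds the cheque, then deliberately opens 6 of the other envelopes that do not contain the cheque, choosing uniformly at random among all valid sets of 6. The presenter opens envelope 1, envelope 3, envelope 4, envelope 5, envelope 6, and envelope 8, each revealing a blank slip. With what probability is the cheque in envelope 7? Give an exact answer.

1/8

Condition on the true location of the cheque.
If it is in any of envelopes 1, 3, 4, 5, 6, and 8 (prior 1/8 each): that envelope was opened and seen not to hold the prize — ruled out; weight (1/8)·0 = 0 each.
If it is in envelope 2 (prior 1/8): the presenter has no choice, probability 1; weight (1/8)·1 = 1/8.
If it is in envelope 7 (prior 1/8): the presenter has 7 equally likely choices, so probability 1/7; weight (1/8)·(1/7) = 1/56.
The weights sum to 1/7.
So P(the cheque in envelope 7 | the presenter opened envelope 1, envelope 3, envelope 4, envelope 5, envelope 6, and envelope 8) = (1/56) / (1/7) = 1/8.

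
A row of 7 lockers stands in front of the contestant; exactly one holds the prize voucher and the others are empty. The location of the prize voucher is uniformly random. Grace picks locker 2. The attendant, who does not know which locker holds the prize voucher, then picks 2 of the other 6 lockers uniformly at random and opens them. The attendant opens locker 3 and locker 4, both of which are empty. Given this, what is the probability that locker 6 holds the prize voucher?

Because the attendant chose which lockers to open without knowing where the prize voucher is, the choice is independent of the prize location. Learning that none of the 2 opened lockers holds the prize voucher simply rules out those 2 locations and leaves the remaining 5 lockers still equally likely by symmetry.
So P(the prize voucher in locker 6) = 1/5.

1/5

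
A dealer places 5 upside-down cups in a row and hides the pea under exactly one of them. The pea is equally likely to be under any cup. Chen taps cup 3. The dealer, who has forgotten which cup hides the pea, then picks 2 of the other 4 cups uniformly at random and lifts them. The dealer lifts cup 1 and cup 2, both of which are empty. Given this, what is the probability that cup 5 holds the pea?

Because the dealer chose which cups to lift without knowing where the pea is, the choice is independent of the prize location. Learning that none of the 2 opened cups holds the pea simply rules out those 2 locations and leaves the remaining 3 cups still equally likely by symmetry.
So P(the pea under cup 5) = 1/3.

1/3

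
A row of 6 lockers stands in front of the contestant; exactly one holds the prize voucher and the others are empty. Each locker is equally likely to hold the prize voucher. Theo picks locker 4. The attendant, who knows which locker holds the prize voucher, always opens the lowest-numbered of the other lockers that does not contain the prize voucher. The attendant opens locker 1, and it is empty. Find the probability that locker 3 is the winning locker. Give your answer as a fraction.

1/5

Apply Bayes' rule, conditioning on where the prize voucher actually is.
If it is in locker 1 (prior 1/6): the attendant opened locker 1, so this case is ruled out; weight (1/6)·0 = 0.
If it is in any of lockers 2, 3, 4, 5, and 6 (prior 1/6 each): locker 1 is the lowest-numbered option available, probability 1; weight (1/6)·1 = 1/6 each.
The weights sum to 5/6.
So P(the prize voucher in locker 3 | the attendant opened locker 1) = (1/6) / (5/6) = 1/5.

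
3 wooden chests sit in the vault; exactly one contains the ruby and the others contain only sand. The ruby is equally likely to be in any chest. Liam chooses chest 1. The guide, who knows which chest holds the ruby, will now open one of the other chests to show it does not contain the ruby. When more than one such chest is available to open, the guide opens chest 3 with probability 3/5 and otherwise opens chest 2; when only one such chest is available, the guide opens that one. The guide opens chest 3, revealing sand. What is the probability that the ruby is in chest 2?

5/8

Apply Bayes' rule, conditioning on where the ruby actually is.
If it is in chest 1 (prior 1/3): chest 3 is available, opened with probability 3/5; weight (1/3)·(3/5) = 1/5.
If it is in chest 2 (prior 1/3): only chest 3 is available, probability 1; weight (1/3)·1 = 1/3.
If it is in chest 3 (prior 1/3): the guide opened chest 3, so this case is ruled out; weight (1/3)·0 = 0.
The weights sum to 8/15.
So P(the ruby in chest 2 | the guide opened chest 3) = (1/3) / (8/15) = 5/8.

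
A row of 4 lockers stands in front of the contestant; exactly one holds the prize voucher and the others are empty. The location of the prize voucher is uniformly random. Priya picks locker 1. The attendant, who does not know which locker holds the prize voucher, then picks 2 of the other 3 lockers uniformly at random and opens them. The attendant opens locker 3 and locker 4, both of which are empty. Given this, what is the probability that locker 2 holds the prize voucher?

Condition on the true location of the prize voucher.
If it is in either of lockers 1 and 2 (prior 1/4 each): the attendant picks exactly this set with probability 1/3 regardless, and none is the prize; weight (1/4)·(1/3) = 1/12 each.
If it is in either of lockers 3 and 4 (prior 1/4 each): that locker was opened and seen not to hold the prize — ruled out; weight (1/4)·0 = 0 each.
The weights sum to 1/6.
So P(the prize voucher in locker 2 | the attendant opened locker 3 and locker 4) = (1/12) / (1/6) = 1/2.

1/2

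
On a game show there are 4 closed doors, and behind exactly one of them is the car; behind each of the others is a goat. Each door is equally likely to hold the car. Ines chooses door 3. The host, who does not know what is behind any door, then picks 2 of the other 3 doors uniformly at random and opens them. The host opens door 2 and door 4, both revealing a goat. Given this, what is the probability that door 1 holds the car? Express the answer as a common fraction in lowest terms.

Apply Bayes' rule, conditioning on where the car actually is.
If it is behind either of doors 1 and 3 (prior 1/4 each): the host picks exactly this set with probability 1/3 regardless, and none is the prize; weight (1/4)·(1/3) = 1/12 each.
If it is behind either of doors 2 and 4 (prior 1/4 each): that door was opened and seen not to hold the prize — ruled out; weight (1/4)·0 = 0 each.
The weights sum to 1/6.
So P(the car behind door 1 | the host opened door 2 and door 4) = (1/12) / (1/6) = 1/2.

1/2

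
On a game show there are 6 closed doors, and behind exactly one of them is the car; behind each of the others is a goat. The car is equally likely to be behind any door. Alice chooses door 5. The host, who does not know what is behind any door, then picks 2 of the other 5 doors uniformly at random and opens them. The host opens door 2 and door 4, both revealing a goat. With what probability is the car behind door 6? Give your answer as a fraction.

Because the host chose which doors to open without knowing where the car is, the choice is independent of the prize location. Learning that none of the 2 opened doors holds the car simply rules out those 2 locations and leaves the remaining 4 doors still equally likely by symmetry.
So P(the car behind door 6) = 1/4.

1/4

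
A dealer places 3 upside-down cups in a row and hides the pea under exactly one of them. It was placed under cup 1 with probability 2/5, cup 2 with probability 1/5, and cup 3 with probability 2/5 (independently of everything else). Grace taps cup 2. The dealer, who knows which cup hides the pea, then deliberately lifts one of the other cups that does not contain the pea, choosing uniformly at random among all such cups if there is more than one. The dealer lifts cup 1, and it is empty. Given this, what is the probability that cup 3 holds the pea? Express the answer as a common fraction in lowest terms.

4/5

Condition on the true location of the pea.
If it is under cup 1 (prior 2/5): the dealer opened cup 1, so this case is ruled out; weight (2/5)·0 = 0.
If it is under cup 2 (prior 1/5): the dealer has 2 equally likely choices, so probability 1/2; weight (1/5)·(1/2) = 1/10.
If it is under cup 3 (prior 2/5): the dealer has no choice, probability 1; weight (2/5)·1 = 2/5.
The weights sum to 1/2.
So P(the pea under cup 3 | the dealer opened cup 1) = (2/5) / (1/2) = 4/5.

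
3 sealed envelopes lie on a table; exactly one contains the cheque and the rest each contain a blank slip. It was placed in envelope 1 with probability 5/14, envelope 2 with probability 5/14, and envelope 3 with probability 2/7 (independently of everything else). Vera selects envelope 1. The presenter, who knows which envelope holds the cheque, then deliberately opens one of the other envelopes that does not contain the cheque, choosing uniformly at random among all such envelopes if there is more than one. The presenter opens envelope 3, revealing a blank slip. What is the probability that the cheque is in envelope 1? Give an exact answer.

1/3

Consider each possible location of the cheque in turn.
If it is in envelope 1 (prior 5/14): the presenter has 2 equally likely choices, so probability 1/2; weight (5/14)·(1/2) = 5/28.
If it is in envelope 2 (prior 5/14): the presenter has no choice, probability 1; weight (5/14)·1 = 5/14.
If it is in envelope 3 (prior 2/7): the presenter opened envelope 3, so this case is ruled out; weight (2/7)·0 = 0.
The weights sum to 15/28.
So P(the cheque in envelope 1 | the presenter opened envelope 3) = (5/28) / (15/28) = 1/3.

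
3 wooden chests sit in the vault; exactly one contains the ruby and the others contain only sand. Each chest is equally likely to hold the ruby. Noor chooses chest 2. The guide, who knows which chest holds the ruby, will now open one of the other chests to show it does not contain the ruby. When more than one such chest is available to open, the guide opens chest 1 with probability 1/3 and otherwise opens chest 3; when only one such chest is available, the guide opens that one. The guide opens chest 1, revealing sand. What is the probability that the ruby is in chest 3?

Condition on the true location of the ruby.
If it is in chest 1 (prior 1/3): the guide opened chest 1, so this case is ruled out; weight (1/3)·0 = 0.
If it is in chest 2 (prior 1/3): chest 1 is available, opened with probability 1/3; weight (1/3)·(1/3) = 1/9.
If it is in chest 3 (prior 1/3): only chest 1 is available, probability 1; weight (1/3)·1 = 1/3.
The weights sum to 4/9.
So P(the ruby in chest 3 | the guide opened chest 1) = (1/3) / (4/9) = 3/4.

3/4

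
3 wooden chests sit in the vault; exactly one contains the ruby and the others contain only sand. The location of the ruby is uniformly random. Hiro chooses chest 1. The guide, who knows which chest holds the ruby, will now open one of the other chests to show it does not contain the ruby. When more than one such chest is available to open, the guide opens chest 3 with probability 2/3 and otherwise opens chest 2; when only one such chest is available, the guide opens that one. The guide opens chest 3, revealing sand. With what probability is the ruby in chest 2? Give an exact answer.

Apply Bayes' rule, conditioning on where the ruby actually is.
If it is in chest 1 (prior 1/3): chest 3 is available, opened with probability 2/3; weight (1/3)·(2/3) = 2/9.
If it is in chest 2 (prior 1/3): only chest 3 is available, probability 1; weight (1/3)·1 = 1/3.
If it is in chest 3 (prior 1/3): the guide opened chest 3, so this case is ruled out; weight (1/3)·0 = 0.
The weights sum to 5/9.
So P(the ruby in chest 2 | the guide opened chest 3) = (1/3) / (5/9) = 3/5.

3/5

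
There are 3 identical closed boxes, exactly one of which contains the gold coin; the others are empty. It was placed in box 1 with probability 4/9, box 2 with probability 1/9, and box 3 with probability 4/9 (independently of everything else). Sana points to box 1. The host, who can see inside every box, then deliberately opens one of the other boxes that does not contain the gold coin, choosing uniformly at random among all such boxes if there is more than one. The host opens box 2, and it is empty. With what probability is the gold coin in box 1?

1/3

Apply Bayes' rule, conditioning on where the gold coin actually is.
If it is in box 1 (prior 4/9): the host has 2 equally likely choices, so probability 1/2; weight (4/9)·(1/2) = 2/9.
If it is in box 2 (prior 1/9): the host opened box 2, so this case is ruled out; weight (1/9)·0 = 0.
If it is in box 3 (prior 4/9): the host has no choice, probability 1; weight (4/9)·1 = 4/9.
The weights sum to 2/3.
So P(the gold coin in box 1 | the host opened box 2) = (2/9) / (2/3) = 1/3.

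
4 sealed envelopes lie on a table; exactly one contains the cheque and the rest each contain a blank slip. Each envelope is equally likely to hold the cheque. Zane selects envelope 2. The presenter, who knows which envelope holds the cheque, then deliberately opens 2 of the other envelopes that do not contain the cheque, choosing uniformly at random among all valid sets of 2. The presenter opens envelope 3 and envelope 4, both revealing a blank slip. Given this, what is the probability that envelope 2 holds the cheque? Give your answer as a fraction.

Apply Bayes' rule, conditioning on where the cheque actually is.
If it is in envelope 1 (prior 1/4): the presenter has no choice, probability 1; weight (1/4)·1 = 1/4.
If it is in envelope 2 (prior 1/4): the presenter has 3 equally likely choices, so probability 1/3; weight (1/4)·(1/3) = 1/12.
If it is in either of envelopes 3 and 4 (prior 1/4 each): that envelope was opened and seen not to hold the prize — ruled out; weight (1/4)·0 = 0 each.
The weights sum to 1/3.
So P(the cheque in envelope 2 | the presenter opened envelope 3 and envelope 4) = (1/12) / (1/3) = 1/4.

1/4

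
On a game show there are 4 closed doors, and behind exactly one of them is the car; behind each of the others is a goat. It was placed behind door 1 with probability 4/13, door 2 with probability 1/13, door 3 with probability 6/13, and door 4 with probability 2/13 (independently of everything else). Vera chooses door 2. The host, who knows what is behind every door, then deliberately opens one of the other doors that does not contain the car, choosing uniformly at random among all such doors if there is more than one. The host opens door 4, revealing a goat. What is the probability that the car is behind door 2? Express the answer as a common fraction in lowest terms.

1/16

Condition on the true location of the car.
If it is behind door 1 (prior 4/13): the host has 2 equally likely choices, so probability 1/2; weight (4/13)·(1/2) = 2/13.
If it is behind door 2 (prior 1/13): the host has 3 equally likely choices, so probability 1/3; weight (1/13)·(1/3) = 1/39.
If it is behind door 3 (prior 6/13): the host has 2 equally likely choices, so probability 1/2; weight (6/13)·(1/2) = 3/13.
If it is behind door 4 (prior 2/13): the host opened door 4, so this case is ruled out; weight (2/13)·0 = 0.
The weights sum to 16/39.
So P(the car behind door 2 | the host opened door 4) = (1/39) / (16/39) = 1/16.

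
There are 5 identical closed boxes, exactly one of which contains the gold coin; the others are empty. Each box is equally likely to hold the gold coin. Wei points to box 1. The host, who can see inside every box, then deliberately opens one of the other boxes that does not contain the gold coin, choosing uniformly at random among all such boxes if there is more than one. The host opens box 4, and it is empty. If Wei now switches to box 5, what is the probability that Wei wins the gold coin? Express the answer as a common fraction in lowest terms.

4/15

Condition on the true location of the gold coin.
If it is in box 1 (prior 1/5): the host has 4 equally likely choices, so probability 1/4; weight (1/5)·(1/4) = 1/20.
If it is in any of boxes 2, 3, and 5 (prior 1/5 each): the host has 3 equally likely choices, so probability 1/3; weight (1/5)·(1/3) = 1/15 each.
If it is in box 4 (prior 1/5): the host opened box 4, so this case is ruled out; weight (1/5)·0 = 0.
The weights sum to 1/4.
So P(the gold coin in box 5 | the host opened box 4) = (1/15) / (1/4) = 4/15.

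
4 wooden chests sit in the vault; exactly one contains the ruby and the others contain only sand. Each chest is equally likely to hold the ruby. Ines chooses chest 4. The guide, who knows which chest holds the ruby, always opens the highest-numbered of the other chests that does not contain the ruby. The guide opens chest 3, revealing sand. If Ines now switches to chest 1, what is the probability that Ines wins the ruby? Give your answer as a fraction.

Apply Bayes' rule, conditioning on where the ruby actually is.
If it is in any of chests 1, 2, and 4 (prior 1/4 each): chest 3 is the highest-numbered option available, probability 1; weight (1/4)·1 = 1/4 each.
If it is in chest 3 (prior 1/4): the guide opened chest 3, so this case is ruled out; weight (1/4)·0 = 0.
The weights sum to 3/4.
So P(the ruby in chest 1 | the guide opened chest 3) = (1/4) / (3/4) = 1/3.

1/3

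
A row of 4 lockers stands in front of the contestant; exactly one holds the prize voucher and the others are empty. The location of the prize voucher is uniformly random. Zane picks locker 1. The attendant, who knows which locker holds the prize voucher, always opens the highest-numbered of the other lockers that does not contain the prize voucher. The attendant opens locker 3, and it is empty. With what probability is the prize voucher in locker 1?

0

Apply Bayes' rule, conditioning on where the prize voucher actually is.
If it is in either of lockers 1 and 2 (prior 1/4 each): the attendant would have opened locker 4 instead, probability 0; weight (1/4)·0 = 0 each.
If it is in locker 3 (prior 1/4): the attendant opened locker 3, so this case is ruled out; weight (1/4)·0 = 0.
If it is in locker 4 (prior 1/4): locker 3 is the highest-numbered option available, probability 1; weight (1/4)·1 = 1/4.
The weights sum to 1/4.
So P(the prize voucher in locker 1 | the attendant opened locker 3) = 0 / (1/4) = 0.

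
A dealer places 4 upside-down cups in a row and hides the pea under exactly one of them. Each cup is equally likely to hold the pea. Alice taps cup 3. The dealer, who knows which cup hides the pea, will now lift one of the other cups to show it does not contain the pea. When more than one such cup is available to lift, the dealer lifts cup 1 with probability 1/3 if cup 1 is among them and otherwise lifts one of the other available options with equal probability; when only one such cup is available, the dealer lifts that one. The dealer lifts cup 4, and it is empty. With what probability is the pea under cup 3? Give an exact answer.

2/9

Apply Bayes' rule, conditioning on where the pea actually is.
If it is under cup 1 (prior 1/4): cup 1 holds the prize so is unavailable; the dealer chooses uniformly among the 2 others, probability 1/2; weight (1/4)·(1/2) = 1/8.
If it is under cup 2 (prior 1/4): cup 1 is available but not opened, probability 2/3; weight (1/4)·(2/3) = 1/6.
If it is under cup 3 (prior 1/4): cup 1 is available but not opened; cup 4 gets probability (1 − 1/3)/2 = 1/3; weight (1/4)·(1/3) = 1/12.
If it is under cup 4 (prior 1/4): the dealer opened cup 4, so this case is ruled out; weight (1/4)·0 = 0.
The weights sum to 3/8.
So P(the pea under cup 3 | the dealer opened cup 4) = (1/12) / (3/8) = 2/9.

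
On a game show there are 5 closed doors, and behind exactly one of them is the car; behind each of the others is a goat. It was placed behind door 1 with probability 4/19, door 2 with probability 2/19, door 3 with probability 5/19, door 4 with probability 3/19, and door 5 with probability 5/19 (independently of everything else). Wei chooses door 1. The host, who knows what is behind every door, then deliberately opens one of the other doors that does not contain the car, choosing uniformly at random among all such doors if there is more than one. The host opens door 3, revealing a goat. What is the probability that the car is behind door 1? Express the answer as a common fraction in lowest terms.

3/13

Consider each possible location of the car in turn.
If it is behind door 1 (prior 4/19): the host has 4 equally likely choices, so probability 1/4; weight (4/19)·(1/4) = 1/19.
If it is behind door 2 (prior 2/19): the host has 3 equally likely choices, so probability 1/3; weight (2/19)·(1/3) = 2/57.
If it is behind door 3 (prior 5/19): the host opened door 3, so this case is ruled out; weight (5/19)·0 = 0.
If it is behind door 4 (prior 3/19): the host has 3 equally likely choices, so probability 1/3; weight (3/19)·(1/3) = 1/19.
If it is behind door 5 (prior 5/19): the host has 3 equally likely choices, so probability 1/3; weight (5/19)·(1/3) = 5/57.
The weights sum to 13/57.
So P(the car behind door 1 | the host opened door 3) = (1/19) / (13/57) = 3/13.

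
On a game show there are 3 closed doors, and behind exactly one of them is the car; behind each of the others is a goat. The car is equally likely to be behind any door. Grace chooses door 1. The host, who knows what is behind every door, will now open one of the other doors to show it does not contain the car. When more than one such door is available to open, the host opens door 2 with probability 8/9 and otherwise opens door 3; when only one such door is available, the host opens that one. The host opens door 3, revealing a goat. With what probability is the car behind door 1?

1/10

Consider each possible location of the car in turn.
If it is behind door 1 (prior 1/3): door 2 is available but not opened, probability 1/9; weight (1/3)·(1/9) = 1/27.
If it is behind door 2 (prior 1/3): only door 3 is available, probability 1; weight (1/3)·1 = 1/3.
If it is behind door 3 (prior 1/3): the host opened door 3, so this case is ruled out; weight (1/3)·0 = 0.
The weights sum to 10/27.
So P(the car behind door 1 | the host opened door 3) = (1/27) / (10/27) = 1/10.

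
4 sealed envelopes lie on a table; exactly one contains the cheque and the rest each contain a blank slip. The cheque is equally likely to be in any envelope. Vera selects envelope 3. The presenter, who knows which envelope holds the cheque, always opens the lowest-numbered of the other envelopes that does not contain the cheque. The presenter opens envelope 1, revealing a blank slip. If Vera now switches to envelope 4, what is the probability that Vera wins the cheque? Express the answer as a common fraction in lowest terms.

Apply Bayes' rule, conditioning on where the cheque actually is.
If it is in envelope 1 (prior 1/4): the presenter opened envelope 1, so this case is ruled out; weight (1/4)·0 = 0.
If it is in any of envelopes 2, 3, and 4 (prior 1/4 each): envelope 1 is the lowest-numbered option available, probability 1; weight (1/4)·1 = 1/4 each.
The weights sum to 3/4.
So P(the cheque in envelope 4 | the presenter opened envelope 1) = (1/4) / (3/4) = 1/3.

1/3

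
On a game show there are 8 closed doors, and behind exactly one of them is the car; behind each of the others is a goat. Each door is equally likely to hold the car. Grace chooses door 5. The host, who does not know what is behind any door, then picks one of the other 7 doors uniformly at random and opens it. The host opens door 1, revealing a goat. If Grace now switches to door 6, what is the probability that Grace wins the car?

1/7

Consider each possible location of the car in turn.
If it is behind door 1 (prior 1/8): the host opened door 1, so this case is ruled out; weight (1/8)·0 = 0.
If it is behind any of doors 2, 3, 4, 5, 6, 7, and 8 (prior 1/8 each): the host picks door 1 with probability 1/7 regardless, and it is not the prize; weight (1/8)·(1/7) = 1/56 each.
The weights sum to 1/8.
So P(the car behind door 6 | the host opened door 1) = (1/56) / (1/8) = 1/7.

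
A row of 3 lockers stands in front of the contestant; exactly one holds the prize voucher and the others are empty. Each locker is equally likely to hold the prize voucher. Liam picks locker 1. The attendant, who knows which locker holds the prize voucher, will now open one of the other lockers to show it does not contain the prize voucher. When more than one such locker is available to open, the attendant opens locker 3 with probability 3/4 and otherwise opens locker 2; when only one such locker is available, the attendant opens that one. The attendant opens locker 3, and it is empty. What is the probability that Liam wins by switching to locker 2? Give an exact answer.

4/7

Condition on the true location of the prize voucher.
If it is in locker 1 (prior 1/3): locker 3 is available, opened with probability 3/4; weight (1/3)·(3/4) = 1/4.
If it is in locker 2 (prior 1/3): only locker 3 is available, probability 1; weight (1/3)·1 = 1/3.
If it is in locker 3 (prior 1/3): the attendant opened locker 3, so this case is ruled out; weight (1/3)·0 = 0.
The weights sum to 7/12.
So P(the prize voucher in locker 2 | the attendant opened locker 3) = (1/3) / (7/12) = 4/7.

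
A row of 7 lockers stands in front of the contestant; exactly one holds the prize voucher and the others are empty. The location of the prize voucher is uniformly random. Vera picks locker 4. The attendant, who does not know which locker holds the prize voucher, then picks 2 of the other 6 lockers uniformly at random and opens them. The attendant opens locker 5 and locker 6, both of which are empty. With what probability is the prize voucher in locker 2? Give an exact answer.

1/5

Because the attendant chose which lockers to open without knowing where the prize voucher is, the choice is independent of the prize location. Learning that none of the 2 opened lockers holds the prize voucher simply rules out those 2 locations and leaves the remaining 5 lockers still equally likely by symmetry.
So P(the prize voucher in locker 2) = 1/5.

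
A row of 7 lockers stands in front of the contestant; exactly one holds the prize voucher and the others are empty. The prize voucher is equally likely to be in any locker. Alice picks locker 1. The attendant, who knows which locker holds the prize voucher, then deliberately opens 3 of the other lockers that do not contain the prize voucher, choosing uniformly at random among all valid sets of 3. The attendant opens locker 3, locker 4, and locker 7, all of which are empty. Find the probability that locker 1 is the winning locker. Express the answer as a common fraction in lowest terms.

1/7

Condition on the true location of the prize voucher.
If it is in locker 1 (prior 1/7): the attendant has 20 equally likely choices, so probability 1/20; weight (1/7)·(1/20) = 1/140.
If it is in any of lockers 2, 5, and 6 (prior 1/7 each): the attendant has 10 equally likely choices, so probability 1/10; weight (1/7)·(1/10) = 1/70 each.
If it is in any of lockers 3, 4, and 7 (prior 1/7 each): that locker was opened and seen not to hold the prize — ruled out; weight (1/7)·0 = 0 each.
The weights sum to 1/20.
So P(the prize voucher in locker 1 | the attendant opened locker 3, locker 4, and locker 7) = (1/140) / (1/20) = 1/7.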